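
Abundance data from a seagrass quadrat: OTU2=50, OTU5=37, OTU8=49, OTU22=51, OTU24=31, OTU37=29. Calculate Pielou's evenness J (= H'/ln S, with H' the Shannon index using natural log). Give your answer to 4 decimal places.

0.9858

Total N = 50+37+49+51+31+29 = 247, so the proportions are 0.202429, 0.149798, 0.198381, 0.206478, 0.125506, 0.117409 (working shown to 6 dp, full precision carried).
H' = −Σ pᵢ ln pᵢ = −((-0.323353) + (-0.284386) + (-0.320894) + (-0.325732) + (-0.260475) + (-0.251501)) = 1.766341.
With S = 6 species, ln S = 1.791759, so J = 1.766341/1.791759 = 0.985814, i.e. 0.9858 to 4 decimal places.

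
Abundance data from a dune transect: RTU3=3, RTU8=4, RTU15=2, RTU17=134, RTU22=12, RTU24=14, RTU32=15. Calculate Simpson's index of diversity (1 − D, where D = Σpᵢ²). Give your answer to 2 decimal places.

0.45

Total N = 3+4+2+134+12+14+15 = 184, so the proportions are 0.0163, 0.0217, 0.0109, 0.7283, 0.0652, 0.0761, 0.0815 (working shown to 4 dp, full precision carried).
D = 0.0163² + 0.0217² + 0.0109² + 0.7283² + 0.0652² + 0.0761² + 0.0815² = 0.0003 + 0.0005 + 0.0001 + 0.5304 + 0.0043 + 0.0058 + 0.0066 = 0.5479.
So 1 − D = 0.4521, i.e. 0.45 to 2 decimal places.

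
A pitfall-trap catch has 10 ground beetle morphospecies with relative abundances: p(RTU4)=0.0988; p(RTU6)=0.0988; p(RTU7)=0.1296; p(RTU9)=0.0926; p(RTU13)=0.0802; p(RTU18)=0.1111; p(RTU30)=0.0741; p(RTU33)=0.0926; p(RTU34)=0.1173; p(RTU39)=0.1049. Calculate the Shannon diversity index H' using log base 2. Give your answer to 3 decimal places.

3.304

Each pᵢ log₂ pᵢ term (working shown to 5 dp, full precision carried): 0.0988×(-3.33935)=-0.32993, 0.0988×(-3.33935)=-0.32993, 0.1296×(-2.94786)=-0.38204, 0.0926×(-3.43284)=-0.31788, 0.0802×(-3.64025)=-0.29195, 0.1111×(-3.17007)=-0.35219, 0.0741×(-3.75438)=-0.27820, 0.0926×(-3.43284)=-0.31788, 0.1173×(-3.09173)=-0.36266, 0.1049×(-3.25291)=-0.34123.
Sum = -3.30389, so H' = 3.304.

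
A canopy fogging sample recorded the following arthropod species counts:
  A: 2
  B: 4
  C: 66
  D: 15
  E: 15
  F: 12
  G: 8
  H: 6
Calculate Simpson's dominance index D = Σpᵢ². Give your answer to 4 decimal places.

0.3094

Total N = 2+4+66+15+15+12+8+6 = 128, so the proportions are 0.015625, 0.03125, 0.515625, 0.117188, 0.117188, 0.09375, 0.0625, 0.046875 (working shown to 6 dp, full precision carried).
D = 0.015625² + 0.03125² + 0.515625² + 0.117188² + 0.117188² + 0.09375² + 0.0625² + 0.046875² = 0.000244 + 0.000977 + 0.265869 + 0.013733 + 0.013733 + 0.008789 + 0.003906 + 0.002197 = 0.309448.
To 4 decimal places, D = 0.3094.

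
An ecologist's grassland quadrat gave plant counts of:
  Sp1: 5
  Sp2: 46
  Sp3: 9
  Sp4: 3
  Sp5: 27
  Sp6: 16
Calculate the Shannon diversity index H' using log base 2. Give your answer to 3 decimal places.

Total N = 5+46+9+3+27+16 = 106, so the proportions are 0.04717, 0.43396, 0.08491, 0.0283, 0.25472, 0.15094 (working shown to 5 dp, full precision carried).
Each pᵢ log₂ pᵢ term: 0.04717×(-4.40599)=-0.20783, 0.43396×(-1.20436)=-0.52265, 0.08491×(-3.55800)=-0.30209, 0.0283×(-5.14296)=-0.14556, 0.25472×(-1.97303)=-0.50256, 0.15094×(-2.72792)=-0.41176.
Sum = -2.09245, so H' = 2.092.

2.092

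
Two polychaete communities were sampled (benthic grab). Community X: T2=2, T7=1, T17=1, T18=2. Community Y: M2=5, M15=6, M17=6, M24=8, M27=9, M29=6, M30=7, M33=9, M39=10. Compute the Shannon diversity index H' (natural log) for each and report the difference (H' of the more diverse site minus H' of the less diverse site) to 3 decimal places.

Community X: N=6, proportions 0.33333, 0.16667, 0.16667, 0.33333, giving H' = 1.32966 (working shown to 5 dp, full precision carried).
Community Y: N=66, proportions 0.07576, 0.09091, 0.09091, 0.12121, 0.13636, 0.09091, 0.10606, 0.13636, 0.15152, giving H' = 2.17251.
Difference = |1.32966 − 2.17251| = 0.84285, i.e. 0.843 to 3 decimal places.

0.843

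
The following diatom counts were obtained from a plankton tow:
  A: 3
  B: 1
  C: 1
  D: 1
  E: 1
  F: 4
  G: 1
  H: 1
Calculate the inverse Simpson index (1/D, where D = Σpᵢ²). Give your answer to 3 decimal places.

Total N = 3+1+1+1+1+4+1+1 = 13, so the proportions are 0.2307692, 0.0769231, 0.0769231, 0.0769231, 0.0769231, 0.3076923, 0.0769231, 0.0769231 (working shown to 7 dp, full precision carried).
D = 0.2307692² + 0.0769231² + 0.0769231² + 0.0769231² + 0.0769231² + 0.3076923² + 0.0769231² + 0.0769231² = 0.0532544 + 0.0059172 + 0.0059172 + 0.0059172 + 0.0059172 + 0.0946746 + 0.0059172 + 0.0059172 = 0.1834320.
So 1/D = 5.45161, i.e. 5.452 to 3 decimal places.

5.452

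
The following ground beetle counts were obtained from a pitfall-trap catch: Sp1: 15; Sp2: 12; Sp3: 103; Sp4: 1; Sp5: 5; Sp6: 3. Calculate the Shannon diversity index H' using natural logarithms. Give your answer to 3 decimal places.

Total N = 15+12+103+1+5+3 = 139, so the proportions are 0.10791, 0.08633, 0.74101, 0.00719, 0.03597, 0.02158 (working shown to 5 dp, full precision carried).
Each pᵢ ln pᵢ term: 0.10791×(-2.22642)=-0.24026, 0.08633×(-2.44957)=-0.21147, 0.74101×(-0.29974)=-0.22211, 0.00719×(-4.93447)=-0.03550, 0.03597×(-3.32504)=-0.11961, 0.02158×(-3.83586)=-0.08279.
Sum = -0.91174, so H' = 0.912.

0.912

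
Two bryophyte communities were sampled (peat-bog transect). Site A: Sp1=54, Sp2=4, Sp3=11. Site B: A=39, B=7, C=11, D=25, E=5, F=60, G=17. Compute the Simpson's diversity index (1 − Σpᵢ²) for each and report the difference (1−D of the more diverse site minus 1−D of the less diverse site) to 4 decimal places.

0.4096

Site A: N=69, proportions 0.782609, 0.057971, 0.15942, giving 1−D = 0.358748 (working shown to 6 dp, full precision carried).
Site B: N=164, proportions 0.237805, 0.042683, 0.067073, 0.152439, 0.030488, 0.365854, 0.103659, giving 1−D = 0.768367.
Difference = |0.358748 − 0.768367| = 0.409619, i.e. 0.4096 to 4 decimal places.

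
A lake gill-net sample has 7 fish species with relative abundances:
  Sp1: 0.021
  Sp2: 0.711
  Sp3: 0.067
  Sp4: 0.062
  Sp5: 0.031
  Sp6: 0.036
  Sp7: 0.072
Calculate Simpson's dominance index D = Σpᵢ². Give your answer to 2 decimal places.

D = 0.021² + 0.711² + 0.067² + 0.062² + 0.031² + 0.036² + 0.072² = 0.0004 + 0.5055 + 0.0045 + 0.0038 + 0.0010 + 0.0013 + 0.0052 = 0.5217 (working shown to 4 dp, full precision carried).
To 2 decimal places, D = 0.52.

0.52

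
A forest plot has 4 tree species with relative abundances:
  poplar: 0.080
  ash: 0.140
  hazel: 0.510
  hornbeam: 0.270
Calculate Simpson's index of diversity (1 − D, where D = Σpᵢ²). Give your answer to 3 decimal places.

D = 0.08² + 0.14² + 0.51² + 0.27² = 0.00640 + 0.01960 + 0.26010 + 0.07290 = 0.35900 (working shown to 5 dp, full precision carried).
So 1 − D = 0.64100, i.e. 0.641 to 3 decimal places.

0.641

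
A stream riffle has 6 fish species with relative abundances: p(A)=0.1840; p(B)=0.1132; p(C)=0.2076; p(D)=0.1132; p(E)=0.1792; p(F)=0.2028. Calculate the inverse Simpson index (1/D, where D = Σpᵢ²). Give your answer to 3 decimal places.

5.688

D = 0.184² + 0.1132² + 0.2076² + 0.1132² + 0.1792² + 0.2028² = 0.0338560 + 0.0128142 + 0.0430978 + 0.0128142 + 0.0321126 + 0.0411278 = 0.1758227 (working shown to 7 dp, full precision carried).
So 1/D = 5.68755, i.e. 5.688 to 3 decimal places.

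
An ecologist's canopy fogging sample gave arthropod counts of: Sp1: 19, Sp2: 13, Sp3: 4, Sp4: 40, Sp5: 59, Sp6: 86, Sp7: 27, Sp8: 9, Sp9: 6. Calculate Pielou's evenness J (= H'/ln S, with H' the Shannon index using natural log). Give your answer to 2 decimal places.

Total N = 19+13+4+40+59+86+27+9+6 = 263, so the proportions are 0.0722, 0.0494, 0.0152, 0.1521, 0.2243, 0.327, 0.1027, 0.0342, 0.0228 (working shown to 4 dp, full precision carried).
H' = −Σ pᵢ ln pᵢ = −((-0.1898) + (-0.1486) + (-0.0637) + (-0.2864) + (-0.3353) + (-0.3655) + (-0.2337) + (-0.1155) + (-0.0862)) = 1.8248.
With S = 9 species, ln S = 2.1972, so J = 1.8248/2.1972 = 0.8305, i.e. 0.83 to 2 decimal places.

0.83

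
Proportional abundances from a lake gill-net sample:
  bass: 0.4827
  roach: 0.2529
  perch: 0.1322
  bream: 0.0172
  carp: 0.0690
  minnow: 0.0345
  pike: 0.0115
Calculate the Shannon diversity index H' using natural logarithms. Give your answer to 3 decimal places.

Each pᵢ ln pᵢ term (working shown to 5 dp, full precision carried): 0.4827×(-0.72836)=-0.35158, 0.2529×(-1.37476)=-0.34768, 0.1322×(-2.02344)=-0.26750, 0.0172×(-4.06285)=-0.06988, 0.069×(-2.67365)=-0.18448, 0.0345×(-3.36680)=-0.11615, 0.0115×(-4.46541)=-0.05135.
Sum = -1.38862, so H' = 1.389.

1.389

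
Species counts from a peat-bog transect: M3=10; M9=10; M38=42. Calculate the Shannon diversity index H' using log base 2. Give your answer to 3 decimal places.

Total N = 10+10+42 = 62, so the proportions are 0.16129, 0.16129, 0.67742 (working shown to 5 dp, full precision carried).
Each pᵢ log₂ pᵢ term: 0.16129×(-2.63227)=-0.42456, 0.16129×(-2.63227)=-0.42456, 0.67742×(-0.56188)=-0.38063.
Sum = -1.22975, so H' = 1.230.

1.230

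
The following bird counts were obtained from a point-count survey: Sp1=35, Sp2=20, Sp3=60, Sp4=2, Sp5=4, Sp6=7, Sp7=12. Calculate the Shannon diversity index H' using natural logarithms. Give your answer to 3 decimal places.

1.510

Total N = 35+20+60+2+4+7+12 = 140, so the proportions are 0.25, 0.14286, 0.42857, 0.01429, 0.02857, 0.05, 0.08571 (working shown to 5 dp, full precision carried).
Each pᵢ ln pᵢ term: 0.25×(-1.38629)=-0.34657, 0.14286×(-1.94591)=-0.27799, 0.42857×(-0.84730)=-0.36313, 0.01429×(-4.24850)=-0.06069, 0.02857×(-3.55535)=-0.10158, 0.05×(-2.99573)=-0.14979, 0.08571×(-2.45674)=-0.21058.
Sum = -1.51033, so H' = 1.510.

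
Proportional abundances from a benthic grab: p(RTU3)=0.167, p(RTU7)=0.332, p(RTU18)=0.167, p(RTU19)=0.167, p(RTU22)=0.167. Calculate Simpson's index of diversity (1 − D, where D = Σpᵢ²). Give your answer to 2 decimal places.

0.78

D = 0.167² + 0.332² + 0.167² + 0.167² + 0.167² = 0.0279 + 0.1102 + 0.0279 + 0.0279 + 0.0279 = 0.2218 (working shown to 4 dp, full precision carried).
So 1 − D = 0.7782, i.e. 0.78 to 2 decimal places.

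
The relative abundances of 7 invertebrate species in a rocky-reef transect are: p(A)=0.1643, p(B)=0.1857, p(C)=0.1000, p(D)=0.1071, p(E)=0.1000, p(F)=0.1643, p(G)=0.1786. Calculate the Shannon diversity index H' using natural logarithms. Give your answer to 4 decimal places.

Each pᵢ ln pᵢ term (working shown to 6 dp, full precision carried): 0.1643×(-1.806061)=-0.296736, 0.1857×(-1.683623)=-0.312649, 0.1×(-2.302585)=-0.230259, 0.1071×(-2.233992)=-0.239261, 0.1×(-2.302585)=-0.230259, 0.1643×(-1.806061)=-0.296736, 0.1786×(-1.722607)=-0.307658.
Sum = -1.913556, so H' = 1.9136.

1.9136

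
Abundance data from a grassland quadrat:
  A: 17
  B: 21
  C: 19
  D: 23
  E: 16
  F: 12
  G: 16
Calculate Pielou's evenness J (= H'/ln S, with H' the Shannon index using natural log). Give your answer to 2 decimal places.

0.99

Total N = 17+21+19+23+16+12+16 = 124, so the proportions are 0.1371, 0.1694, 0.1532, 0.1855, 0.129, 0.0968, 0.129 (working shown to 4 dp, full precision carried).
H' = −Σ pᵢ ln pᵢ = −((-0.2724) + (-0.3007) + (-0.2874) + (-0.3125) + (-0.2642) + (-0.2260) + (-0.2642)) = 1.9275.
With S = 7 species, ln S = 1.9459, so J = 1.9275/1.9459 = 0.9906, i.e. 0.99 to 2 decimal places.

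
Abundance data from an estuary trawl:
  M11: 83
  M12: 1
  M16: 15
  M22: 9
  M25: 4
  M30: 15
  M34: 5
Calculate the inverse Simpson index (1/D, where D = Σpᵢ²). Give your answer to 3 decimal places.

Total N = 83+1+15+9+4+15+5 = 132, so the proportions are 0.628788, 0.007576, 0.113636, 0.068182, 0.030303, 0.113636, 0.037879 (working shown to 6 dp, full precision carried).
D = 0.628788² + 0.007576² + 0.113636² + 0.068182² + 0.030303² + 0.113636² + 0.037879² = 0.395374 + 0.000057 + 0.012913 + 0.004649 + 0.000918 + 0.012913 + 0.001435 = 0.428260.
So 1/D = 2.33503, i.e. 2.335 to 3 decimal places.

2.335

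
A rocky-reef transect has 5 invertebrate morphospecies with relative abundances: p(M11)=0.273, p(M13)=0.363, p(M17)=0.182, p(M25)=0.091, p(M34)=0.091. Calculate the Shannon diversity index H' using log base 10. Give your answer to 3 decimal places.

0.638

Each pᵢ log₁₀ pᵢ term (working shown to 5 dp, full precision carried): 0.273×(-0.56384)=-0.15393, 0.363×(-0.44009)=-0.15975, 0.182×(-0.73993)=-0.13467, 0.091×(-1.04096)=-0.09473, 0.091×(-1.04096)=-0.09473.
Sum = -0.63780, so H' = 0.638.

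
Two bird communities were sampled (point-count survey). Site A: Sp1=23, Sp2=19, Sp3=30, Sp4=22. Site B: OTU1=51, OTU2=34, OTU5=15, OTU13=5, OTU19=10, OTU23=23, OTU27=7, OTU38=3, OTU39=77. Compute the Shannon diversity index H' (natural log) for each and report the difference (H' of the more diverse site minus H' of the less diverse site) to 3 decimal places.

0.419

Site A: N=94, proportions 0.24468, 0.20213, 0.31915, 0.23404, giving H' = 1.37202 (working shown to 5 dp, full precision carried).
Site B: N=225, proportions 0.22667, 0.15111, 0.06667, 0.02222, 0.04444, 0.10222, 0.03111, 0.01333, 0.34222, giving H' = 1.79112.
Difference = |1.37202 − 1.79112| = 0.41910, i.e. 0.419 to 3 decimal places.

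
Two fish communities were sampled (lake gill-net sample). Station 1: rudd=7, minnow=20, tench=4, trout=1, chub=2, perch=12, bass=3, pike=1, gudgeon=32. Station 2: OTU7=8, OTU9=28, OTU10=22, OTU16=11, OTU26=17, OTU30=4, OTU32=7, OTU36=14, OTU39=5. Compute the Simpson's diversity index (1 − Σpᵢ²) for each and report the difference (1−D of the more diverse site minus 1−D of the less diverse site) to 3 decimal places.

0.094

Station 1: N=82, proportions 0.08537, 0.2439, 0.04878, 0.0122, 0.02439, 0.14634, 0.03659, 0.0122, 0.39024, giving 1−D = 0.75491 (working shown to 5 dp, full precision carried).
Station 2: N=116, proportions 0.06897, 0.24138, 0.18966, 0.09483, 0.14655, 0.03448, 0.06034, 0.12069, 0.0431, giving 1−D = 0.84929.
Difference = |0.75491 − 0.84929| = 0.09438, i.e. 0.094 to 3 decimal places.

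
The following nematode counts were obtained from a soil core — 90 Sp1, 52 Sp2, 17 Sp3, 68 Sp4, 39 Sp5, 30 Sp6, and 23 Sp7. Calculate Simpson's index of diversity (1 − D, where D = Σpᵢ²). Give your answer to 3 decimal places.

Total N = 90+52+17+68+39+30+23 = 319, so the proportions are 0.28213, 0.16301, 0.05329, 0.21317, 0.12226, 0.09404, 0.0721 (working shown to 5 dp, full precision carried).
D = 0.28213² + 0.16301² + 0.05329² + 0.21317² + 0.12226² + 0.09404² + 0.0721² = 0.07960 + 0.02657 + 0.00284 + 0.04544 + 0.01495 + 0.00884 + 0.00520 = 0.18344.
So 1 − D = 0.81656, i.e. 0.817 to 3 decimal places.

0.817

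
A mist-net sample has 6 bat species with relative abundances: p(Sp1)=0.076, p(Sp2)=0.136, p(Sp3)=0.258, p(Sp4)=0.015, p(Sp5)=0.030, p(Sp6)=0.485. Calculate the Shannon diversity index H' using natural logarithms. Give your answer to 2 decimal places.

1.34

Each pᵢ ln pᵢ term (working shown to 4 dp, full precision carried): 0.076×(-2.5770)=-0.1959, 0.136×(-1.9951)=-0.2713, 0.258×(-1.3548)=-0.3495, 0.015×(-4.1997)=-0.0630, 0.03×(-3.5066)=-0.1052, 0.485×(-0.7236)=-0.3509.
Sum = -1.3359, so H' = 1.34.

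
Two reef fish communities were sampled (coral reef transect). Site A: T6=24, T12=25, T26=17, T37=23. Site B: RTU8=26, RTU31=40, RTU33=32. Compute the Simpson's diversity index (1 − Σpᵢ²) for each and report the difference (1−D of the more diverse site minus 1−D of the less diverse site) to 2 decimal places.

Site A: N=89, proportions 0.2697, 0.2809, 0.191, 0.2584, giving 1−D = 0.7451 (working shown to 4 dp, full precision carried).
Site B: N=98, proportions 0.2653, 0.4082, 0.3265, giving 1−D = 0.6564.
Difference = |0.7451 − 0.6564| = 0.0887, i.e. 0.09 to 2 decimal places.

0.09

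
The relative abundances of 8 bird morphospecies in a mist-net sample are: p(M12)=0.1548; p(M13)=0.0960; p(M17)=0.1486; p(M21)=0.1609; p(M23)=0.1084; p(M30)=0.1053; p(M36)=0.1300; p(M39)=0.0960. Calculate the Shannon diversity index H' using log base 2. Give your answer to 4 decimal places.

Each pᵢ log₂ pᵢ term (working shown to 6 dp, full precision carried): 0.1548×(-2.691523)=-0.416648, 0.096×(-3.380822)=-0.324559, 0.1486×(-2.750494)=-0.408723, 0.1609×(-2.635764)=-0.424094, 0.1084×(-3.205563)=-0.347483, 0.1053×(-3.247423)=-0.341954, 0.13×(-2.943416)=-0.382644, 0.096×(-3.380822)=-0.324559.
Sum = -2.970664, so H' = 2.9707.

2.9707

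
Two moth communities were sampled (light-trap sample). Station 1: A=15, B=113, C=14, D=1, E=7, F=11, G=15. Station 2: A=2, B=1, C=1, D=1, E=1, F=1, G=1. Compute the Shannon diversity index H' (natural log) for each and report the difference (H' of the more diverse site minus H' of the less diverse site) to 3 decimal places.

Station 1: N=176, proportions 0.085227, 0.642045, 0.079545, 0.005682, 0.039773, 0.0625, 0.085227, giving H' = 1.236499 (working shown to 6 dp, full precision carried).
Station 2: N=8, proportions 0.25, 0.125, 0.125, 0.125, 0.125, 0.125, 0.125, giving H' = 1.906155.
Difference = |1.236499 − 1.906155| = 0.669656, i.e. 0.670 to 3 decimal places.

0.670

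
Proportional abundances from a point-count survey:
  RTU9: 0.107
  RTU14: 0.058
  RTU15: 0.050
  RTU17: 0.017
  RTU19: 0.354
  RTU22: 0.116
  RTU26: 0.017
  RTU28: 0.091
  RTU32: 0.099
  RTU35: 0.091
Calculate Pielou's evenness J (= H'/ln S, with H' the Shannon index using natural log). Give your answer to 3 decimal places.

0.858

H' = −Σ pᵢ ln pᵢ = −((-0.23914) + (-0.16514) + (-0.14979) + (-0.06927) + (-0.36761) + (-0.24988) + (-0.06927) + (-0.21812) + (-0.22895) + (-0.21812)) = 1.97529 (working shown to 5 dp, full precision carried).
With S = 10 species, ln S = 2.30259, so J = 1.97529/2.30259 = 0.85786, i.e. 0.858 to 3 decimal places.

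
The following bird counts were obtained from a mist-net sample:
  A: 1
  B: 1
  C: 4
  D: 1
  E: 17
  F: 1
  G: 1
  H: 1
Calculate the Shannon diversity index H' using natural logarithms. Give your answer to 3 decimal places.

Total N = 1+1+4+1+17+1+1+1 = 27, so the proportions are 0.03704, 0.03704, 0.14815, 0.03704, 0.62963, 0.03704, 0.03704, 0.03704 (working shown to 5 dp, full precision carried).
Each pᵢ ln pᵢ term: 0.03704×(-3.29584)=-0.12207, 0.03704×(-3.29584)=-0.12207, 0.14815×(-1.90954)=-0.28290, 0.03704×(-3.29584)=-0.12207, 0.62963×(-0.46262)=-0.29128, 0.03704×(-3.29584)=-0.12207, 0.03704×(-3.29584)=-0.12207, 0.03704×(-3.29584)=-0.12207.
Sum = -1.30658, so H' = 1.307.

1.307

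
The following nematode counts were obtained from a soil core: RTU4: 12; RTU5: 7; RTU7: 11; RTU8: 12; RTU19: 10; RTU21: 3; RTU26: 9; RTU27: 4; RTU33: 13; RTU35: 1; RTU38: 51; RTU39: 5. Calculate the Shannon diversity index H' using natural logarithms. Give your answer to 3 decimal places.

Total N = 12+7+11+12+10+3+9+4+13+1+51+5 = 138, so the proportions are 0.08696, 0.05072, 0.07971, 0.08696, 0.07246, 0.02174, 0.06522, 0.02899, 0.0942, 0.00725, 0.36957, 0.03623 (working shown to 5 dp, full precision carried).
Each pᵢ ln pᵢ term: 0.08696×(-2.44235)=-0.21238, 0.05072×(-2.98134)=-0.15123, 0.07971×(-2.52936)=-0.20162, 0.08696×(-2.44235)=-0.21238, 0.07246×(-2.62467)=-0.19019, 0.02174×(-3.82864)=-0.08323, 0.06522×(-2.73003)=-0.17805, 0.02899×(-3.54096)=-0.10264, 0.0942×(-2.36230)=-0.22254, 0.00725×(-4.92725)=-0.03570, 0.36957×(-0.99543)=-0.36788, 0.03623×(-3.31782)=-0.12021.
Sum = -2.07803, so H' = 2.078.

2.078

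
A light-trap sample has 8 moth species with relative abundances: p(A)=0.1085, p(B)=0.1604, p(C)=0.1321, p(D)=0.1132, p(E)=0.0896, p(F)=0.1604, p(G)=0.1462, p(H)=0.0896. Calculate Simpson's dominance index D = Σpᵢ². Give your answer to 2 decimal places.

D = 0.1085² + 0.1604² + 0.1321² + 0.1132² + 0.0896² + 0.1604² + 0.1462² + 0.0896² = 0.0118 + 0.0257 + 0.0175 + 0.0128 + 0.0080 + 0.0257 + 0.0214 + 0.0080 = 0.1309 (working shown to 4 dp, full precision carried).
To 2 decimal places, D = 0.13.

0.13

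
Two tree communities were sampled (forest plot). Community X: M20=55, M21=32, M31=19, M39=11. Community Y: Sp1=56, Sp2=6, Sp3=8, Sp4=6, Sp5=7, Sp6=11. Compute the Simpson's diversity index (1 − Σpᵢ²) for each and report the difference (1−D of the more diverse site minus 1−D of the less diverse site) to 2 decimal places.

Community X: N=117, proportions 0.4701, 0.2735, 0.1624, 0.094, giving 1−D = 0.6690 (working shown to 4 dp, full precision carried).
Community Y: N=94, proportions 0.5957, 0.0638, 0.0851, 0.0638, 0.0745, 0.117, giving 1−D = 0.6105.
Difference = |0.6690 − 0.6105| = 0.0585, i.e. 0.06 to 2 decimal places.

0.06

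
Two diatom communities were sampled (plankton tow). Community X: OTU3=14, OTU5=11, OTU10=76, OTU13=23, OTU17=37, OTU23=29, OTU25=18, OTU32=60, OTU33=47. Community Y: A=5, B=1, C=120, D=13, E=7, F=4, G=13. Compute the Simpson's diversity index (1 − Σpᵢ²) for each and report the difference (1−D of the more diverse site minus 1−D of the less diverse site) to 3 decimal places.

0.407

Community X: N=315, proportions 0.04444, 0.03492, 0.24127, 0.07302, 0.11746, 0.09206, 0.05714, 0.19048, 0.14921, giving 1−D = 0.84918 (working shown to 5 dp, full precision carried).
Community Y: N=163, proportions 0.03067, 0.00613, 0.7362, 0.07975, 0.04294, 0.02454, 0.07975, giving 1−D = 0.44187.
Difference = |0.84918 − 0.44187| = 0.40731, i.e. 0.407 to 3 decimal places.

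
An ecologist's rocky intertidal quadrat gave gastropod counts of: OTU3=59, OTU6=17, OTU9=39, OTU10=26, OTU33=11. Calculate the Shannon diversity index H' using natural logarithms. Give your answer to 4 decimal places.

Total N = 59+17+39+26+11 = 152, so the proportions are 0.388158, 0.111842, 0.256579, 0.171053, 0.072368 (working shown to 6 dp, full precision carried).
Each pᵢ ln pᵢ term: 0.388158×(-0.946343)=-0.367331, 0.111842×(-2.190667)=-0.245009, 0.256579×(-1.360319)=-0.349029, 0.171053×(-1.765784)=-0.302042, 0.072368×(-2.625985)=-0.190038.
Sum = -1.453449, so H' = 1.4534.

1.4534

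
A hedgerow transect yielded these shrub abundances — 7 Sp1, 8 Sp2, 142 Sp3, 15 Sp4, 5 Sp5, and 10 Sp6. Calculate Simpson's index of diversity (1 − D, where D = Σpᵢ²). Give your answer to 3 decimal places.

0.410

Total N = 7+8+142+15+5+10 = 187, so the proportions are 0.03743, 0.04278, 0.75936, 0.08021, 0.02674, 0.05348 (working shown to 5 dp, full precision carried).
D = 0.03743² + 0.04278² + 0.75936² + 0.08021² + 0.02674² + 0.05348² = 0.00140 + 0.00183 + 0.57663 + 0.00643 + 0.00071 + 0.00286 = 0.58987.
So 1 − D = 0.41013, i.e. 0.410 to 3 decimal places.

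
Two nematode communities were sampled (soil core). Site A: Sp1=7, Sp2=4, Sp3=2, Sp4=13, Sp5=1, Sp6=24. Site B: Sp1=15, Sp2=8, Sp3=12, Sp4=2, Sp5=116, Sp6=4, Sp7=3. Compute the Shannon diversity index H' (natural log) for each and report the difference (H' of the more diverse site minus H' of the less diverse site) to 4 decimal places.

Site A: N=51, proportions 0.137255, 0.078431, 0.039216, 0.254902, 0.019608, 0.470588, giving H' = 1.379463 (working shown to 6 dp, full precision carried).
Site B: N=160, proportions 0.09375, 0.05, 0.075, 0.0125, 0.725, 0.025, 0.01875, giving H' = 1.020680.
Difference = |1.379463 − 1.020680| = 0.358783, i.e. 0.3588 to 4 decimal places.

0.3588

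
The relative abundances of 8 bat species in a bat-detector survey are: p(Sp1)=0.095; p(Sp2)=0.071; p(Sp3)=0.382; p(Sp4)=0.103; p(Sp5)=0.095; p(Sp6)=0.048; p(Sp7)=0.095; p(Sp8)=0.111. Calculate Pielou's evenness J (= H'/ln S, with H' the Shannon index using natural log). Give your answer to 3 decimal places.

H' = −Σ pᵢ ln pᵢ = −((-0.22362) + (-0.18780) + (-0.36761) + (-0.23412) + (-0.22362) + (-0.14575) + (-0.22362) + (-0.24400)) = 1.85015 (working shown to 5 dp, full precision carried).
With S = 8 species, ln S = 2.07944, so J = 1.85015/2.07944 = 0.88973, i.e. 0.890 to 3 decimal places.

0.890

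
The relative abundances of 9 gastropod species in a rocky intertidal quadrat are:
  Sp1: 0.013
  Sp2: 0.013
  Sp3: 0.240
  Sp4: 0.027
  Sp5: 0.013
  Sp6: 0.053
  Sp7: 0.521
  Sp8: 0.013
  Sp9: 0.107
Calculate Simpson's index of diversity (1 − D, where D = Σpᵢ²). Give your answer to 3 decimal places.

D = 0.013² + 0.013² + 0.24² + 0.027² + 0.013² + 0.053² + 0.521² + 0.013² + 0.107² = 0.00017 + 0.00017 + 0.05760 + 0.00073 + 0.00017 + 0.00281 + 0.27144 + 0.00017 + 0.01145 = 0.34470 (working shown to 5 dp, full precision carried).
So 1 − D = 0.65530, i.e. 0.655 to 3 decimal places.

0.655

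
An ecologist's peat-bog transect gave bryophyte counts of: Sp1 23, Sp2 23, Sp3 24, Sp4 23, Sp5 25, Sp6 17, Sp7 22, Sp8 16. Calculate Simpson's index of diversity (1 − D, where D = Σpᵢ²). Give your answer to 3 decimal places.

0.872

Total N = 23+23+24+23+25+17+22+16 = 173, so the proportions are 0.13295, 0.13295, 0.13873, 0.13295, 0.14451, 0.09827, 0.12717, 0.09249 (working shown to 5 dp, full precision carried).
D = 0.13295² + 0.13295² + 0.13873² + 0.13295² + 0.14451² + 0.09827² + 0.12717² + 0.09249² = 0.01768 + 0.01768 + 0.01925 + 0.01768 + 0.02088 + 0.00966 + 0.01617 + 0.00855 = 0.12754.
So 1 − D = 0.87246, i.e. 0.872 to 3 decimal places.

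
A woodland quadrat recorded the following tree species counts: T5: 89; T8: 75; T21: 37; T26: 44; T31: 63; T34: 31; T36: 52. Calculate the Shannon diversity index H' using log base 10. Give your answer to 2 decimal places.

0.82

Total N = 89+75+37+44+63+31+52 = 391, so the proportions are 0.2276, 0.1918, 0.0946, 0.1125, 0.1611, 0.0793, 0.133 (working shown to 4 dp, full precision carried).
Each pᵢ log₁₀ pᵢ term: 0.2276×(-0.6428)=-0.1463, 0.1918×(-0.7171)=-0.1376, 0.0946×(-1.0240)=-0.0969, 0.1125×(-0.9487)=-0.1068, 0.1611×(-0.7928)=-0.1277, 0.0793×(-1.1008)=-0.0873, 0.133×(-0.8762)=-0.1165.
Sum = -0.8191, so H' = 0.82.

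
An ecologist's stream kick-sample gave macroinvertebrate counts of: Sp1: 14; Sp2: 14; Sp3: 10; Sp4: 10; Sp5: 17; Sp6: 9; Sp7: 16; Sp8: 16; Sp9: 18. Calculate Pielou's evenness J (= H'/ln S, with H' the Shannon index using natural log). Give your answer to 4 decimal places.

Total N = 14+14+10+10+17+9+16+16+18 = 124, so the proportions are 0.112903, 0.112903, 0.080645, 0.080645, 0.137097, 0.072581, 0.129032, 0.129032, 0.145161 (working shown to 6 dp, full precision carried).
H' = −Σ pᵢ ln pᵢ = −((-0.246267) + (-0.246267) + (-0.203040) + (-0.203040) + (-0.272421) + (-0.190383) + (-0.264218) + (-0.264218) + (-0.280148)) = 2.170003.
With S = 9 species, ln S = 2.197225, so J = 2.170003/2.197225 = 0.987611, i.e. 0.9876 to 4 decimal places.

0.9876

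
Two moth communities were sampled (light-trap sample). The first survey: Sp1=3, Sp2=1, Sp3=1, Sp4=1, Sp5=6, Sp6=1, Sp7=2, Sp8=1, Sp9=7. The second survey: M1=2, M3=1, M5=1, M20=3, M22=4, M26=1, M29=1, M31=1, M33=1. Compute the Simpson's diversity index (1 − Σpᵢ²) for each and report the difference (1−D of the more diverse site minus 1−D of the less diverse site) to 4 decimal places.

0.0392

The first survey: N=23, proportions 0.130435, 0.043478, 0.043478, 0.043478, 0.26087, 0.043478, 0.086957, 0.043478, 0.304348, giving 1−D = 0.805293 (working shown to 6 dp, full precision carried).
The second survey: N=15, proportions 0.133333, 0.066667, 0.066667, 0.2, 0.266667, 0.066667, 0.066667, 0.066667, 0.066667, giving 1−D = 0.844444.
Difference = |0.805293 − 0.844444| = 0.039151, i.e. 0.0392 to 4 decimal places.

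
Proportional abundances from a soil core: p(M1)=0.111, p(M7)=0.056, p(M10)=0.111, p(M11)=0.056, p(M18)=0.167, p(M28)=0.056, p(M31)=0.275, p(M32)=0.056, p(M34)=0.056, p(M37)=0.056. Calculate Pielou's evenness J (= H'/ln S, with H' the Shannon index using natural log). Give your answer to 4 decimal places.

H' = −Σ pᵢ ln pᵢ = −((-0.244003) + (-0.161415) + (-0.244003) + (-0.161415) + (-0.298890) + (-0.161415) + (-0.355021) + (-0.161415) + (-0.161415) + (-0.161415)) = 2.110404 (working shown to 6 dp, full precision carried).
With S = 10 species, ln S = 2.302585, so J = 2.110404/2.302585 = 0.916537, i.e. 0.9165 to 4 decimal places.

0.9165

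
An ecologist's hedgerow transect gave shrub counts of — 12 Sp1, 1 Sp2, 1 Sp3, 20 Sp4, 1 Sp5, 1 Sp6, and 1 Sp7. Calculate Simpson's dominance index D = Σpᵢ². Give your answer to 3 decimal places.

0.401

Total N = 12+1+1+20+1+1+1 = 37, so the proportions are 0.32432, 0.02703, 0.02703, 0.54054, 0.02703, 0.02703, 0.02703 (working shown to 5 dp, full precision carried).
D = 0.32432² + 0.02703² + 0.02703² + 0.54054² + 0.02703² + 0.02703² + 0.02703² = 0.10519 + 0.00073 + 0.00073 + 0.29218 + 0.00073 + 0.00073 + 0.00073 = 0.40102.
To 3 decimal places, D = 0.401.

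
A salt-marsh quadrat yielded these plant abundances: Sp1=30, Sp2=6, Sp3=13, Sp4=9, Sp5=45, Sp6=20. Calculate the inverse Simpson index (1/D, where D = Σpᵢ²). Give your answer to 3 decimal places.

Total N = 30+6+13+9+45+20 = 123, so the proportions are 0.2439024, 0.0487805, 0.1056911, 0.0731707, 0.3658537, 0.1626016 (working shown to 7 dp, full precision carried).
D = 0.2439024² + 0.0487805² + 0.1056911² + 0.0731707² + 0.3658537² + 0.1626016² = 0.0594884 + 0.0023795 + 0.0111706 + 0.0053540 + 0.1338489 + 0.0264393 = 0.2386807.
So 1/D = 4.18970, i.e. 4.190 to 3 decimal places.

4.190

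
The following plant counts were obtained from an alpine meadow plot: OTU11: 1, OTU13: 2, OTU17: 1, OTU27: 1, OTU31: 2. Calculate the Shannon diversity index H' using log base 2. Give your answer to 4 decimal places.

2.2359

Total N = 1+2+1+1+2 = 7, so the proportions are 0.142857, 0.285714, 0.142857, 0.142857, 0.285714 (working shown to 6 dp, full precision carried).
Each pᵢ log₂ pᵢ term: 0.142857×(-2.807355)=-0.401051, 0.285714×(-1.807355)=-0.516387, 0.142857×(-2.807355)=-0.401051, 0.142857×(-2.807355)=-0.401051, 0.285714×(-1.807355)=-0.516387.
Sum = -2.235926, so H' = 2.2359.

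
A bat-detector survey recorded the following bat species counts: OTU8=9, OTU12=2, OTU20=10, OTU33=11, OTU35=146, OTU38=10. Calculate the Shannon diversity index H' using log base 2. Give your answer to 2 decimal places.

Total N = 9+2+10+11+146+10 = 188, so the proportions are 0.0479, 0.0106, 0.0532, 0.0585, 0.7766, 0.0532 (working shown to 4 dp, full precision carried).
Each pᵢ log₂ pᵢ term: 0.0479×(-4.3847)=-0.2099, 0.0106×(-6.5546)=-0.0697, 0.0532×(-4.2327)=-0.2251, 0.0585×(-4.0952)=-0.2396, 0.7766×(-0.3648)=-0.2833, 0.0532×(-4.2327)=-0.2251.
Sum = -1.2528, so H' = 1.25.

1.25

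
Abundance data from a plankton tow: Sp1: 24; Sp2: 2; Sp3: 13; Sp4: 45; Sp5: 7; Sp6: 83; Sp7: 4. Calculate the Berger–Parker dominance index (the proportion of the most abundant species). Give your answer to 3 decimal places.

Total N = 24+2+13+45+7+83+4 = 178, so the proportions are 0.13483, 0.01124, 0.07303, 0.25281, 0.03933, 0.46629, 0.02247 (working shown to 5 dp, full precision carried).
The largest proportion is 0.46629, i.e. d = 0.466 to 3 decimal places.

0.466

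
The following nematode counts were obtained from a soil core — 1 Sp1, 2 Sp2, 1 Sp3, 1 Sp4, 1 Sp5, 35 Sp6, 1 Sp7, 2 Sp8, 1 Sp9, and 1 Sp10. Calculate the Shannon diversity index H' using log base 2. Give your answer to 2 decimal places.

Total N = 1+2+1+1+1+35+1+2+1+1 = 46, so the proportions are 0.0217, 0.0435, 0.0217, 0.0217, 0.0217, 0.7609, 0.0217, 0.0435, 0.0217, 0.0217 (working shown to 4 dp, full precision carried).
Each pᵢ log₂ pᵢ term: 0.0217×(-5.5236)=-0.1201, 0.0435×(-4.5236)=-0.1967, 0.0217×(-5.5236)=-0.1201, 0.0217×(-5.5236)=-0.1201, 0.0217×(-5.5236)=-0.1201, 0.7609×(-0.3943)=-0.3000, 0.0217×(-5.5236)=-0.1201, 0.0435×(-4.5236)=-0.1967, 0.0217×(-5.5236)=-0.1201, 0.0217×(-5.5236)=-0.1201.
Sum = -1.5339, so H' = 1.53.

1.53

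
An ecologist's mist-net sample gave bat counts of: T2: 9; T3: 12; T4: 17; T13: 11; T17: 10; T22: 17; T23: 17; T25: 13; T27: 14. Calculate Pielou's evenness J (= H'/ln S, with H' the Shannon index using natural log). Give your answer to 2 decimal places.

0.99

Total N = 9+12+17+11+10+17+17+13+14 = 120, so the proportions are 0.075, 0.1, 0.1417, 0.0917, 0.0833, 0.1417, 0.1417, 0.1083, 0.1167 (working shown to 4 dp, full precision carried).
H' = −Σ pᵢ ln pᵢ = −((-0.1943) + (-0.2303) + (-0.2769) + (-0.2190) + (-0.2071) + (-0.2769) + (-0.2769) + (-0.2408) + (-0.2507)) = 2.1726.
With S = 9 species, ln S = 2.1972, so J = 2.1726/2.1972 = 0.9888, i.e. 0.99 to 2 decimal places.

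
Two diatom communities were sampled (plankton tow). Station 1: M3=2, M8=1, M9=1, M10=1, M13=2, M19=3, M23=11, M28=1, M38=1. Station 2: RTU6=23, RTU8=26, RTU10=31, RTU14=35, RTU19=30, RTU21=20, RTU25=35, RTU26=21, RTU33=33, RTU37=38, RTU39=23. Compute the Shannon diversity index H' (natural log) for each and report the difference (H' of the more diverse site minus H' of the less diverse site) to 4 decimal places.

Station 1: N=23, proportions 0.086957, 0.043478, 0.043478, 0.043478, 0.086957, 0.130435, 0.478261, 0.043478, 0.043478, giving H' = 1.724830 (working shown to 6 dp, full precision carried).
Station 2: N=315, proportions 0.073016, 0.08254, 0.098413, 0.111111, 0.095238, 0.063492, 0.111111, 0.066667, 0.104762, 0.120635, 0.073016, giving H' = 2.375526.
Difference = |1.724830 − 2.375526| = 0.650696, i.e. 0.6507 to 4 decimal places.

0.6507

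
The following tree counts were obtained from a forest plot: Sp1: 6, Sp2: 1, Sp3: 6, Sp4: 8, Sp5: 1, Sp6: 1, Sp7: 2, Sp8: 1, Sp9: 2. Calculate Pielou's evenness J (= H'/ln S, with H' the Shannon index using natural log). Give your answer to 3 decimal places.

0.852

Total N = 6+1+6+8+1+1+2+1+2 = 28, so the proportions are 0.21429, 0.03571, 0.21429, 0.28571, 0.03571, 0.03571, 0.07143, 0.03571, 0.07143 (working shown to 5 dp, full precision carried).
H' = −Σ pᵢ ln pᵢ = −((-0.33010) + (-0.11901) + (-0.33010) + (-0.35793) + (-0.11901) + (-0.11901) + (-0.18850) + (-0.11901) + (-0.18850)) = 1.87116.
With S = 9 species, ln S = 2.19722, so J = 1.87116/2.19722 = 0.85160, i.e. 0.852 to 3 decimal places.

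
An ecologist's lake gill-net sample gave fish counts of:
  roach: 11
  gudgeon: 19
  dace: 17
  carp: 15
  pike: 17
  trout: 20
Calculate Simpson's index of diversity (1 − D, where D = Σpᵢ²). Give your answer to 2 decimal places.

0.83

Total N = 11+19+17+15+17+20 = 99, so the proportions are 0.1111, 0.1919, 0.1717, 0.1515, 0.1717, 0.202 (working shown to 4 dp, full precision carried).
D = 0.1111² + 0.1919² + 0.1717² + 0.1515² + 0.1717² + 0.202² = 0.0123 + 0.0368 + 0.0295 + 0.0230 + 0.0295 + 0.0408 = 0.1719.
So 1 − D = 0.8281, i.e. 0.83 to 2 decimal places.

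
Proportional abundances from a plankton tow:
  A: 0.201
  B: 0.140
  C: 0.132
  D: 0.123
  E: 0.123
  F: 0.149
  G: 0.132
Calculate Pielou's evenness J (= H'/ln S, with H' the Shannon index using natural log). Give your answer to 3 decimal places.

H' = −Σ pᵢ ln pᵢ = −((-0.32249) + (-0.27526) + (-0.26729) + (-0.25776) + (-0.25776) + (-0.28367) + (-0.26729)) = 1.93152 (working shown to 5 dp, full precision carried).
With S = 7 species, ln S = 1.94591, so J = 1.93152/1.94591 = 0.99260, i.e. 0.993 to 3 decimal places.

0.993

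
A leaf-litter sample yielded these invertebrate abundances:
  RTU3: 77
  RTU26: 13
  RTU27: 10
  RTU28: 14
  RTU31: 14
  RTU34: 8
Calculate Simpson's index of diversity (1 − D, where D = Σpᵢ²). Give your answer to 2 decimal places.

Total N = 77+13+10+14+14+8 = 136, so the proportions are 0.5662, 0.0956, 0.0735, 0.1029, 0.1029, 0.0588 (working shown to 4 dp, full precision carried).
D = 0.5662² + 0.0956² + 0.0735² + 0.1029² + 0.1029² + 0.0588² = 0.3206 + 0.0091 + 0.0054 + 0.0106 + 0.0106 + 0.0035 = 0.3598.
So 1 − D = 0.6402, i.e. 0.64 to 2 decimal places.

0.64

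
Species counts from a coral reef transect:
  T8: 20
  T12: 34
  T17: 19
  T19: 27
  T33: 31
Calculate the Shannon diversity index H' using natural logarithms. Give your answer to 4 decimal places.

Total N = 20+34+19+27+31 = 131, so the proportions are 0.152672, 0.259542, 0.145038, 0.206107, 0.236641 (working shown to 6 dp, full precision carried).
Each pᵢ ln pᵢ term: 0.152672×(-1.879465)=-0.286941, 0.259542×(-1.348837)=-0.350080, 0.145038×(-1.930758)=-0.280034, 0.206107×(-1.579360)=-0.325517, 0.236641×(-1.441210)=-0.341050.
Sum = -1.583621, so H' = 1.5836.

1.5836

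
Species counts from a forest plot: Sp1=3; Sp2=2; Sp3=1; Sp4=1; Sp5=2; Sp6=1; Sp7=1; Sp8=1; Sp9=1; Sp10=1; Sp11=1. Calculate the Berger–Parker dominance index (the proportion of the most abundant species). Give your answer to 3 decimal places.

0.200

Total N = 3+2+1+1+2+1+1+1+1+1+1 = 15, so the proportions are 0.2, 0.13333, 0.06667, 0.06667, 0.13333, 0.06667, 0.06667, 0.06667, 0.06667, 0.06667, 0.06667 (working shown to 5 dp, full precision carried).
The largest proportion is 0.2, i.e. d = 0.200 to 3 decimal places.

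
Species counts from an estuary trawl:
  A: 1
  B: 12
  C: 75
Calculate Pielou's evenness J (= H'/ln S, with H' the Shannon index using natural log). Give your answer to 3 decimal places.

Total N = 1+12+75 = 88, so the proportions are 0.01136, 0.13636, 0.85227 (working shown to 5 dp, full precision carried).
H' = −Σ pᵢ ln pᵢ = −((-0.05088) + (-0.27170) + (-0.13623)) = 0.45881.
With S = 3 species, ln S = 1.09861, so J = 0.45881/1.09861 = 0.41763, i.e. 0.418 to 3 decimal places.

0.418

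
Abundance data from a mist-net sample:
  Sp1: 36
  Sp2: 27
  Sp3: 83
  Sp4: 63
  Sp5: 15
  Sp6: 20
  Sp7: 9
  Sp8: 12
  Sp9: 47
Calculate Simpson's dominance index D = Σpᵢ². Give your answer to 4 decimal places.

0.1638

Total N = 36+27+83+63+15+20+9+12+47 = 312, so the proportions are 0.115385, 0.086538, 0.266026, 0.201923, 0.048077, 0.064103, 0.028846, 0.038462, 0.150641 (working shown to 6 dp, full precision carried).
D = 0.115385² + 0.086538² + 0.266026² + 0.201923² + 0.048077² + 0.064103² + 0.028846² + 0.038462² + 0.150641² = 0.013314 + 0.007489 + 0.070770 + 0.040773 + 0.002311 + 0.004109 + 0.000832 + 0.001479 + 0.022693 = 0.163770.
To 4 decimal places, D = 0.1638.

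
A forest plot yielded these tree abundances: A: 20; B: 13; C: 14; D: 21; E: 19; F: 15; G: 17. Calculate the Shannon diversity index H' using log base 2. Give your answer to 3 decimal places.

2.787

Total N = 20+13+14+21+19+15+17 = 119, so the proportions are 0.16807, 0.10924, 0.11765, 0.17647, 0.15966, 0.12605, 0.14286 (working shown to 5 dp, full precision carried).
Each pᵢ log₂ pᵢ term: 0.16807×(-2.57289)=-0.43242, 0.10924×(-3.19438)=-0.34897, 0.11765×(-3.08746)=-0.36323, 0.17647×(-2.50250)=-0.44162, 0.15966×(-2.64689)=-0.42261, 0.12605×(-2.98793)=-0.37663, 0.14286×(-2.80735)=-0.40105.
Sum = -2.78653, so H' = 2.787.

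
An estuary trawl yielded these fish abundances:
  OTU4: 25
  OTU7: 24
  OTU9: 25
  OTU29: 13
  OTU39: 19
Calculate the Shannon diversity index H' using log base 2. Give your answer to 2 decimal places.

Total N = 25+24+25+13+19 = 106, so the proportions are 0.2358, 0.2264, 0.2358, 0.1226, 0.1792 (working shown to 4 dp, full precision carried).
Each pᵢ log₂ pᵢ term: 0.2358×(-2.0841)=-0.4915, 0.2264×(-2.1430)=-0.4852, 0.2358×(-2.0841)=-0.4915, 0.1226×(-3.0275)=-0.3713, 0.1792×(-2.4800)=-0.4445.
Sum = -2.2841, so H' = 2.28.

2.28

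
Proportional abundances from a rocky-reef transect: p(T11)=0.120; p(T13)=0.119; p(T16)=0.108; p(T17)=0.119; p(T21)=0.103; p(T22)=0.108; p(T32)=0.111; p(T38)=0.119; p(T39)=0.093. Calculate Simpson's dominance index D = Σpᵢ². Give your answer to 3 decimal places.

0.112

D = 0.12² + 0.119² + 0.108² + 0.119² + 0.103² + 0.108² + 0.111² + 0.119² + 0.093² = 0.01440 + 0.01416 + 0.01166 + 0.01416 + 0.01061 + 0.01166 + 0.01232 + 0.01416 + 0.00865 = 0.11179 (working shown to 5 dp, full precision carried).
To 3 decimal places, D = 0.112.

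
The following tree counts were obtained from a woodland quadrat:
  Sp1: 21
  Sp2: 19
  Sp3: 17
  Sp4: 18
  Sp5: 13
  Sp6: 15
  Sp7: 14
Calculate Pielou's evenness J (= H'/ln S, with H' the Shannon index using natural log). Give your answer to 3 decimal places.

Total N = 21+19+17+18+13+15+14 = 117, so the proportions are 0.179487, 0.162393, 0.145299, 0.153846, 0.111111, 0.128205, 0.119658 (working shown to 6 dp, full precision carried).
H' = −Σ pᵢ ln pᵢ = −((-0.308296) + (-0.295188) + (-0.280276) + (-0.287970) + (-0.244136) + (-0.263349) + (-0.254048)) = 1.933263.
With S = 7 species, ln S = 1.945910, so J = 1.933263/1.945910 = 0.993501, i.e. 0.994 to 3 decimal places.

0.994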